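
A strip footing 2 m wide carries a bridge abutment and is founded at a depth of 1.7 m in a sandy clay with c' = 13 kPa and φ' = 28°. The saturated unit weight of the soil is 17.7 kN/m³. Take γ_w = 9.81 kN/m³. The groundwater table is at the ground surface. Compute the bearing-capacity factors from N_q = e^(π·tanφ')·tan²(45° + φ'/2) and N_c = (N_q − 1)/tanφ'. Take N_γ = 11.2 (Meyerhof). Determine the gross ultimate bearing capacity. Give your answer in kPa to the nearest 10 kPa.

tan28° = 0.5317, so N_q = e^(π×0.5317)·tan²(59°) = 5.314 × 2.77 = 14.72.
N_c = (14.72 − 1)/tan28° = 25.8.
Water table at ground surface, so effective unit weight γ' = 17.7 − 9.81 = 7.89 kN/m³ is used throughout; overburden q = 7.89 × 1.7 = 13.413 kPa; the same γ' applies in the ½γBN_γ term.
Cohesion term c·N_c = 13 × 25.803 = 335.44 kPa; surcharge term q·N_q = 13.413 × 14.72 = 197.44 kPa; self-weight term 0.5·γ·B·N_γ = 0.5 × 7.89 × 2 × 11.2 = 88.368 kPa.
q_ult = 335.44 + 197.44 + 88.368 = 621.25 kPa.

q_ult ≈ 620 kPa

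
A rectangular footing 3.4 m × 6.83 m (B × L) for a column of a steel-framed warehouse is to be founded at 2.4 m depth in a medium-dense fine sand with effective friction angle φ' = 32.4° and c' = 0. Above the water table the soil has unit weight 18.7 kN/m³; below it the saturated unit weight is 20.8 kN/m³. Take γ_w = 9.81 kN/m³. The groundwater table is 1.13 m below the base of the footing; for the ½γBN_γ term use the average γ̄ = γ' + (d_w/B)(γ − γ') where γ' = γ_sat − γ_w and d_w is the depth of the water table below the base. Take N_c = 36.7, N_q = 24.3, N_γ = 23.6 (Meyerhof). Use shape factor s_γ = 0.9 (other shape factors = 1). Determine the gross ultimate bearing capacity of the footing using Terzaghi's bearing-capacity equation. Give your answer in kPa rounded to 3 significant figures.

Effective surcharge at the founding depth q = γ·D_f = 18.7 × 2.4 = 44.88 kPa.
With d_w = 1.13 m < B, γ̄ = 10.99 + (1.13/3.4) × (18.7 − 10.99) = 13.552 kN/m³.
q_ult = q·N_q + 0.5·γ·B·N_γ·s_γ
     = 44.88 × 24.3 + 0.5 × 13.552 × 3.4 × 23.6 × 0.9
     = 1090.6 + 489.35 = 1579.9 kPa.

q_ult ≈ 1580 kPa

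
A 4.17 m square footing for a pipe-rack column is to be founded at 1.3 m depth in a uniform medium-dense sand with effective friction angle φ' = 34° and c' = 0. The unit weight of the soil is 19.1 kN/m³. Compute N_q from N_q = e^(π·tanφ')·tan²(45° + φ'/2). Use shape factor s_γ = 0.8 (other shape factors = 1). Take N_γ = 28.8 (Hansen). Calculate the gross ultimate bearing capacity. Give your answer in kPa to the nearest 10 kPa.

q_ult ≈ 1650 kPa

tan34° = 0.6745, so N_q = e^(π×0.6745)·tan²(62°) = 8.323 × 3.537 = 29.44.
q = γ·D_f = 19.1 × 1.3 = 24.83 kPa.
q·N_q = 24.83 × 29.44 = 730.99 kPa
0.5·γ·B·N_γ·s_γ = 0.5 × 19.1 × 4.17 × 28.8 × 0.8 = 917.53 kPa
q_ult = 730.99 + 917.53 = 1648.5 kPa.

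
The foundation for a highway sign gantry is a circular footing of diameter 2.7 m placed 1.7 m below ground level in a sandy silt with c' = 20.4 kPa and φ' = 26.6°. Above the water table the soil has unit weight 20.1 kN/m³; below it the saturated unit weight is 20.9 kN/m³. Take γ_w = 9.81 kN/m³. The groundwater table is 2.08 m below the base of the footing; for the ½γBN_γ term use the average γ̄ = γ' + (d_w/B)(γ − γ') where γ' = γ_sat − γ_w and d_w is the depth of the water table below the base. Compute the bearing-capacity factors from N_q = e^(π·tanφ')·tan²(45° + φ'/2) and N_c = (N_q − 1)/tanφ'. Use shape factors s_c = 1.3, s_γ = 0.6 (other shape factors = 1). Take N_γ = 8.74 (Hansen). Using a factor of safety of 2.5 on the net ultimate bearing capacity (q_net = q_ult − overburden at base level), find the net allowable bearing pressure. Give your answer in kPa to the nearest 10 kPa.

q_all(net) ≈ 460 kPa

N_q = e^(π·tan26.6°)·tan²(58.3°) = 12.64; N_c = (N_q − 1)/tanφ' = 23.25.
Effective surcharge at the founding depth q = γ·D_f = 20.1 × 1.7 = 34.17 kPa.
With d_w = 2.08 m < B, γ̄ = 11.09 + (2.08/2.7) × (20.1 − 11.09) = 18.031 kN/m³.
q_ult = c·N_c·s_c + q·N_q + 0.5·γ·B·N_γ·s_γ
     = 20.4 × 23.247 × 1.3 + 34.17 × 12.641 + 0.5 × 18.031 × 2.7 × 8.74 × 0.6
     = 616.52 + 431.96 + 127.65 = 1176.1 kPa.
q_net = 1176.1 − 34.17 = 1142 kPa.
q_all(net) = 1142 / 2.5 = 456.78 kPa.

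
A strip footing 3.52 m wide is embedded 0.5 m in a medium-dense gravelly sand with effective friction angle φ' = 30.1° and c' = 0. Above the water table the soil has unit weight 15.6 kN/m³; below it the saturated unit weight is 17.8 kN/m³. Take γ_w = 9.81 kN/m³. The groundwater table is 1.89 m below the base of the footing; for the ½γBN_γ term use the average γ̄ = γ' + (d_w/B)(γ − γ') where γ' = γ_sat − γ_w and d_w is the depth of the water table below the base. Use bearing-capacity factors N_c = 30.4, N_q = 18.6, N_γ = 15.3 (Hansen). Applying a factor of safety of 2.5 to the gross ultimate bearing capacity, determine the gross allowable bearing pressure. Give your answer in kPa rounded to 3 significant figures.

q_all ≈ 188 kPa

Effective surcharge at the founding depth q = γ·D_f = 15.6 × 0.5 = 7.8 kPa.
With d_w = 1.89 m < B, γ̄ = 7.99 + (1.89/3.52) × (15.6 − 7.99) = 12.076 kN/m³.
q_ult = q·N_q + 0.5·γ·B·N_γ
     = 7.8 × 18.6 + 0.5 × 12.076 × 3.52 × 15.3
     = 145.08 + 325.18 = 470.26 kPa.
q_all = q_ult / FS = 470.26 / 2.5 = 188.11 kPa.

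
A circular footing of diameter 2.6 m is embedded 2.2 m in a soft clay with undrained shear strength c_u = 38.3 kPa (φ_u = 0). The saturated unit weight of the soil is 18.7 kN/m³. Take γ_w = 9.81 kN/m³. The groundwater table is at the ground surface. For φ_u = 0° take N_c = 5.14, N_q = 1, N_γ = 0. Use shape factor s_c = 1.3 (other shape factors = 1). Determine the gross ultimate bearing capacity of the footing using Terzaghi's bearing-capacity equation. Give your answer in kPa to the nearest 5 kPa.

q_ult ≈ 275 kPa

With the water table at the surface the whole profile is submerged: γ' = 18.7 − 9.81 = 8.89 kN/m³, so q = γ'·D_f = 19.558 kPa.
q_ult = c·N_c·s_c + q·N_q
     = 38.3 × 5.14 × 1.3 + 19.558 × 1
     = 255.92 + 19.558 = 275.48 kPa.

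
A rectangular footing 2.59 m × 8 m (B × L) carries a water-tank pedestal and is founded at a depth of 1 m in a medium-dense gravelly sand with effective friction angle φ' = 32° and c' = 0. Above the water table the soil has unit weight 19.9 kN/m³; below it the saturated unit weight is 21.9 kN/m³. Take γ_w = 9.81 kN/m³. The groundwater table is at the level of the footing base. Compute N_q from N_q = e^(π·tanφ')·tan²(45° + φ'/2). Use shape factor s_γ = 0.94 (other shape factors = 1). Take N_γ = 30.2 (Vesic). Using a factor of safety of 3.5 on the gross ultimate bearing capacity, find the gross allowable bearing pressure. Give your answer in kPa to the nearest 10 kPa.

q_all ≈ 260 kPa

N_q = e^(π·tan32°)·tan²(61°) = 23.18.
Effective surcharge at the founding depth q = γ·D_f = 19.9 × 1 = 19.9 kPa.
The water table coincides with the base, so in the self-weight term γ → γ' = 12.09 kN/m³.
q_ult = q·N_q + 0.5·γ·B·N_γ·s_γ
     = 19.9 × 23.177 + 0.5 × 12.09 × 2.59 × 30.2 × 0.94
     = 461.22 + 444.46 = 905.68 kPa.
q_all = 905.68 / 3.5 = 258.76 kPa.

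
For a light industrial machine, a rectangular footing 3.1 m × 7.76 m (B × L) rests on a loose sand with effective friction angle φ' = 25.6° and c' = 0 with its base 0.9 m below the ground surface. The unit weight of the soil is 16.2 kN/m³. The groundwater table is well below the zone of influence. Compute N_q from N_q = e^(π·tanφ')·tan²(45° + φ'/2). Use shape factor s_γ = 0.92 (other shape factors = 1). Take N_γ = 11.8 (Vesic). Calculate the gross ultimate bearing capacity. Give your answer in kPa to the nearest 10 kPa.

q_ult ≈ 440 kPa

tan25.6° = 0.4791, so N_q = e^(π×0.4791)·tan²(57.8°) = 4.505 × 2.522 = 11.36.
Effective surcharge at the founding depth q = γ·D_f = 16.2 × 0.9 = 14.58 kPa.
q_ult = q·N_q + 0.5·γ·B·N_γ·s_γ
     = 14.58 × 11.36 + 0.5 × 16.2 × 3.1 × 11.8 × 0.92
     = 165.63 + 272.59 = 438.23 kPa.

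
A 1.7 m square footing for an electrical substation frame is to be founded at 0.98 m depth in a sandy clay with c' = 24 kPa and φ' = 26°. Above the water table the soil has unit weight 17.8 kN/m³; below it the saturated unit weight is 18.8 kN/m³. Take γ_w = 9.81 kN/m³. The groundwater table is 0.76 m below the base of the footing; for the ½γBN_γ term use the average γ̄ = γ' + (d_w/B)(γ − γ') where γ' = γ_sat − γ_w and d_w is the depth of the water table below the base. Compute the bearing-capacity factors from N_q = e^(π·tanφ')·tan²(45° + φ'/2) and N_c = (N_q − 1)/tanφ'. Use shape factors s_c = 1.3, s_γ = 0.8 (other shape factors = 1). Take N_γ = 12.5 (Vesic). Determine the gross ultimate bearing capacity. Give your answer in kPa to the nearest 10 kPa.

q_ult ≈ 1010 kPa

tan26° = 0.4877, so N_q = e^(π×0.4877)·tan²(58°) = 4.629 × 2.561 = 11.85.
N_c = (11.85 − 1)/tan26° = 22.25.
Overburden at base level: q = 17.8 × 0.98 = 17.444 kPa.
The water table is 0.76 m below the base (< B = 1.7 m), so the ½γBN_γ term uses γ̄ = γ' + (d_w/B)(γ − γ') = 8.99 + (0.76/1.7)(17.8 − 8.99) = 12.929 kN/m³.
Cohesion term c·N_c·s_c = 24 × 22.254 × 1.3 = 694.34 kPa; surcharge term q·N_q = 17.444 × 11.854 = 206.78 kPa; self-weight term 0.5·γ·B·N_γ·s_γ = 0.5 × 12.929 × 1.7 × 12.5 × 0.8 = 109.89 kPa.
q_ult = 694.34 + 206.78 + 109.89 = 1011 kPa.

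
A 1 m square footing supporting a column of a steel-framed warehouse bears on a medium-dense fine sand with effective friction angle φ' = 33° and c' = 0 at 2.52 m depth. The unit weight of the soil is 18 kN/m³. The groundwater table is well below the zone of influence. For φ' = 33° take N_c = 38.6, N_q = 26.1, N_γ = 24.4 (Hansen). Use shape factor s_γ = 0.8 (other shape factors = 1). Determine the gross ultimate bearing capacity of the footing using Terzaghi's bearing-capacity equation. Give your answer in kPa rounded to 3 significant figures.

q = γ·D_f = 18 × 2.52 = 45.36 kPa.
q·N_q = 45.36 × 26.1 = 1183.9 kPa
0.5·γ·B·N_γ·s_γ = 0.5 × 18 × 1 × 24.4 × 0.8 = 175.68 kPa
q_ult = 1183.9 + 175.68 = 1359.6 kPa.

q_ult ≈ 1360 kPa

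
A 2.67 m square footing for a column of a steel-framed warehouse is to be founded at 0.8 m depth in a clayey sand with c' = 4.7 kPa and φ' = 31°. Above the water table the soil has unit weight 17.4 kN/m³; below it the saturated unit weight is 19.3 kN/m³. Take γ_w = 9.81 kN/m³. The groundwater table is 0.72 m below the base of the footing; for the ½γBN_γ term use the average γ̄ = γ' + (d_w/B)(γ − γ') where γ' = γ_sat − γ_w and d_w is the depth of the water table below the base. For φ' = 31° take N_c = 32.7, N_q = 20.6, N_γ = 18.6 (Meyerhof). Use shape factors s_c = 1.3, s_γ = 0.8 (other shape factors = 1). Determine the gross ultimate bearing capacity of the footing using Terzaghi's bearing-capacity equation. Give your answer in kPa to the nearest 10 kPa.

Effective surcharge at the founding depth q = γ·D_f = 17.4 × 0.8 = 13.92 kPa.
With d_w = 0.72 m < B, γ̄ = 9.49 + (0.72/2.67) × (17.4 − 9.49) = 11.623 kN/m³.
q_ult = c·N_c·s_c + q·N_q + 0.5·γ·B·N_γ·s_γ
     = 4.7 × 32.7 × 1.3 + 13.92 × 20.6 + 0.5 × 11.623 × 2.67 × 18.6 × 0.8
     = 199.8 + 286.75 + 230.89 = 717.44 kPa.

q_ult ≈ 720 kPa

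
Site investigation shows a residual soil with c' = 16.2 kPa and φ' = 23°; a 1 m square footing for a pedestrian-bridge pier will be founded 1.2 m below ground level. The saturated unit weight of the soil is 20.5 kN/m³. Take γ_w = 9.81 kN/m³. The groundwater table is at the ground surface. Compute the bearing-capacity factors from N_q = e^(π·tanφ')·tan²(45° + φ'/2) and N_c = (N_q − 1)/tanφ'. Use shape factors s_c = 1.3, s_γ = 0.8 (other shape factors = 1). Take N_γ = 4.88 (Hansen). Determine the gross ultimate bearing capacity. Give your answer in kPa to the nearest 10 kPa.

q_ult ≈ 510 kPa

tan23° = 0.4245, so N_q = e^(π×0.4245)·tan²(56.5°) = 3.794 × 2.283 = 8.66.
N_c = (8.66 − 1)/tan23° = 18.05.
γ' = 20.5 − 9.81 = 10.69 kN/m³ (submerged throughout). q = 10.69 × 1.2 = 12.828 kPa; the same γ' applies in the ½γBN_γ term.
c·N_c·s_c = 16.2 × 18.049 × 1.3 = 380.1 kPa
q·N_q = 12.828 × 8.6612 = 111.11 kPa
0.5·γ·B·N_γ·s_γ = 0.5 × 10.69 × 1 × 4.88 × 0.8 = 20.867 kPa
q_ult = 380.1 + 111.11 + 20.867 = 512.08 kPa.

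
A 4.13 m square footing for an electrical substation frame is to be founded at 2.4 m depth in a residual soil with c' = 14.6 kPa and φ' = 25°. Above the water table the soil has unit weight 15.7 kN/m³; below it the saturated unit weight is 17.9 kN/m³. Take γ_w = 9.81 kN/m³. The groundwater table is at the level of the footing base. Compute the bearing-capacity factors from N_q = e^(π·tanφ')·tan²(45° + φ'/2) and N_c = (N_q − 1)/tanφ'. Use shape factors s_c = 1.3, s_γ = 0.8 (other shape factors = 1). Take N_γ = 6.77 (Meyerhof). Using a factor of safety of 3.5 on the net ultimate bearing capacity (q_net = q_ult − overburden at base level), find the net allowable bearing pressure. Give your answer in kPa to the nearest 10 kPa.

N_q = e^(π·tan25°)·tan²(57.5°) = 10.66; N_c = (N_q − 1)/tanφ' = 20.72.
q = γ·D_f = 15.7 × 2.4 = 37.68 kPa.
For the ½γBN_γ term take γ' = 17.9 − 9.81 = 8.09 kN/m³ (soil below base is submerged).
c·N_c·s_c = 14.6 × 20.721 × 1.3 = 393.28 kPa
q·N_q = 37.68 × 10.662 = 401.75 kPa
0.5·γ·B·N_γ·s_γ = 0.5 × 8.09 × 4.13 × 6.77 × 0.8 = 90.479 kPa
q_ult = 393.28 + 401.75 + 90.479 = 885.5 kPa.
q_net = 885.5 − 37.68 = 847.82 kPa.
q_all(net) = 847.82 / 3.5 = 242.24 kPa.

q_all(net) ≈ 240 kPa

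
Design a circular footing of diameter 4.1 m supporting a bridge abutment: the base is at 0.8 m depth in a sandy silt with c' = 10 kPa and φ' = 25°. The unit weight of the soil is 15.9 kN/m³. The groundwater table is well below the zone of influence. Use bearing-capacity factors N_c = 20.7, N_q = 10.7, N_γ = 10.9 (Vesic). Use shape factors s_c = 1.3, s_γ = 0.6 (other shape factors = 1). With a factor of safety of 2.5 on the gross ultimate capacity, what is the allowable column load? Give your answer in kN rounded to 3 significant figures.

Overburden at base level: q = 15.9 × 0.8 = 12.72 kPa.
Cohesion term c·N_c·s_c = 10 × 20.7 × 1.3 = 269.1 kPa; surcharge term q·N_q = 12.72 × 10.7 = 136.1 kPa; self-weight term 0.5·γ·B·N_γ·s_γ = 0.5 × 15.9 × 4.1 × 10.9 × 0.6 = 213.17 kPa.
q_ult = 269.1 + 136.1 + 213.17 = 618.38 kPa.
Gross allowable pressure q_all = 618.38 / 2.5 = 247.35 kPa.
Footing area = 13.2025 m², so allowable column load = 247.35 × 13.2025 = 3265.6 kN.

P_all ≈ 3270 kN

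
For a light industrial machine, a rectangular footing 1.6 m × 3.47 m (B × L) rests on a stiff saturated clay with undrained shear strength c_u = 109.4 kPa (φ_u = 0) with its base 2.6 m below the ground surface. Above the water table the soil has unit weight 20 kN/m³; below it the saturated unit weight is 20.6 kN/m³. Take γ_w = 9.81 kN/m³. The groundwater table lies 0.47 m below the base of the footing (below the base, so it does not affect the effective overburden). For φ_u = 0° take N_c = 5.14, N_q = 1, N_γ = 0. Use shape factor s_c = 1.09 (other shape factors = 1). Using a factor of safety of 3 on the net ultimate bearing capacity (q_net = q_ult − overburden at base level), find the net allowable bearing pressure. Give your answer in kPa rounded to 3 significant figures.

q = γ·D_f = 20 × 2.6 = 52 kPa.
c·N_c·s_c = 109.4 × 5.14 × 1.09 = 612.92 kPa
q·N_q = 52 × 1 = 52 kPa
q_ult = 612.92 + 52 = 664.92 kPa.
q_net = 664.92 − 52 = 612.92 kPa.
q_all(net) = 612.92 / 3 = 204.31 kPa.

q_all(net) ≈ 204 kPa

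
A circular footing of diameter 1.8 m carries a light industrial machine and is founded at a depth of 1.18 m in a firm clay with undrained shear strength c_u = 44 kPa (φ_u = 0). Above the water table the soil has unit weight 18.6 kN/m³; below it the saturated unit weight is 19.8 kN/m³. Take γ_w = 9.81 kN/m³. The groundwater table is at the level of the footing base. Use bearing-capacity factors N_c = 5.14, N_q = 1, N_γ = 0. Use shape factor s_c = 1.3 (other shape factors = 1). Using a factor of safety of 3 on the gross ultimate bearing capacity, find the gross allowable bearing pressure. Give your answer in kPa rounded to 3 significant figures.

q_all ≈ 105 kPa

q = γ·D_f = 18.6 × 1.18 = 21.948 kPa.
c·N_c·s_c = 44 × 5.14 × 1.3 = 294.01 kPa
q·N_q = 21.948 × 1 = 21.948 kPa
q_ult = 294.01 + 21.948 = 315.96 kPa.
q_all = 315.96 / 3 = 105.32 kPa.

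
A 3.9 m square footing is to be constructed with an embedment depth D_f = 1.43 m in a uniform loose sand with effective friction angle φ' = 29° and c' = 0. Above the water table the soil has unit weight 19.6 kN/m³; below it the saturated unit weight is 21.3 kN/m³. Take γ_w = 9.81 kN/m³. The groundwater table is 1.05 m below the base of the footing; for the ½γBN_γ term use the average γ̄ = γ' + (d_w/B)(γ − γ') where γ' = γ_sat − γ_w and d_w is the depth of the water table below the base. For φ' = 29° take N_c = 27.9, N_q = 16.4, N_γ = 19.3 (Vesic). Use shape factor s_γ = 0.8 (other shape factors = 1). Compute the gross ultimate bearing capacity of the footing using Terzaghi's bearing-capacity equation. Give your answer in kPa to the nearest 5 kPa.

Overburden at base level: q = 19.6 × 1.43 = 28.028 kPa.
The water table is 1.05 m below the base (< B = 3.9 m), so the ½γBN_γ term uses γ̄ = γ' + (d_w/B)(γ − γ') = 11.49 + (1.05/3.9)(19.6 − 11.49) = 13.673 kN/m³.
Surcharge term q·N_q = 28.028 × 16.4 = 459.66 kPa; self-weight term 0.5·γ·B·N_γ·s_γ = 0.5 × 13.673 × 3.9 × 19.3 × 0.8 = 411.68 kPa.
q_ult = 459.66 + 411.68 = 871.34 kPa.

q_ult ≈ 870 kPa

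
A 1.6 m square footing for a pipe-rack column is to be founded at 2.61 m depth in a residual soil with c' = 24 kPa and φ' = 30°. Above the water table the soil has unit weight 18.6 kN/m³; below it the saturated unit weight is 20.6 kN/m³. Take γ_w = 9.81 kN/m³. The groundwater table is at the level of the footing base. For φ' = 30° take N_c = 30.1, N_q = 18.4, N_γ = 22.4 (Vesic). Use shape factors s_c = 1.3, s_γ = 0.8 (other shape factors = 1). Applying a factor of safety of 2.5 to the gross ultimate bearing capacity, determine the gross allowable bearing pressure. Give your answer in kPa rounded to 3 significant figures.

Effective surcharge at the founding depth q = γ·D_f = 18.6 × 2.61 = 48.546 kPa.
The water table coincides with the base, so in the self-weight term γ → γ' = 10.79 kN/m³.
q_ult = c·N_c·s_c + q·N_q + 0.5·γ·B·N_γ·s_γ
     = 24 × 30.1 × 1.3 + 48.546 × 18.4 + 0.5 × 10.79 × 1.6 × 22.4 × 0.8
     = 939.12 + 893.25 + 154.69 = 1987.1 kPa.
q_all = q_ult / FS = 1987.1 / 2.5 = 794.82 kPa.

q_all ≈ 795 kPa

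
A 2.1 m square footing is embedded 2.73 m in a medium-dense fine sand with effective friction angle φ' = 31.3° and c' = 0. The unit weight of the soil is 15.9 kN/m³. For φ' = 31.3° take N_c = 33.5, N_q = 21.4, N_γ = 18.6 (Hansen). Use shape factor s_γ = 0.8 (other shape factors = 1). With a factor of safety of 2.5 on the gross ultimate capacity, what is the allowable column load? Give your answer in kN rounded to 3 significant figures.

Effective surcharge at the founding depth q = γ·D_f = 15.9 × 2.73 = 43.407 kPa.
q_ult = q·N_q + 0.5·γ·B·N_γ·s_γ
     = 43.407 × 21.4 + 0.5 × 15.9 × 2.1 × 18.6 × 0.8
     = 928.91 + 248.42 = 1177.3 kPa.
Gross allowable pressure q_all = 1177.3 / 2.5 = 470.93 kPa.
Footing area = 4.41 m², so allowable column load = 470.93 × 4.41 = 2076.8 kN.

P_all ≈ 2080 kN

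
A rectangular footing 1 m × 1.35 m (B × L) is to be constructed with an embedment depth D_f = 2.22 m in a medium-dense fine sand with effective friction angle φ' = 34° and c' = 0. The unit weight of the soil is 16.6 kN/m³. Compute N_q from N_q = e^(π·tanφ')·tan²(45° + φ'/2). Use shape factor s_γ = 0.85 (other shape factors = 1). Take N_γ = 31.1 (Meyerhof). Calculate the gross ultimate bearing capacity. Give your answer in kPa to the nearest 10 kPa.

tan34° = 0.6745, so N_q = e^(π×0.6745)·tan²(62°) = 8.323 × 3.537 = 29.44.
q = γ·D_f = 16.6 × 2.22 = 36.852 kPa.
q·N_q = 36.852 × 29.44 = 1084.9 kPa
0.5·γ·B·N_γ·s_γ = 0.5 × 16.6 × 1 × 31.1 × 0.85 = 219.41 kPa
q_ult = 1084.9 + 219.41 = 1304.3 kPa.

q_ult ≈ 1300 kPa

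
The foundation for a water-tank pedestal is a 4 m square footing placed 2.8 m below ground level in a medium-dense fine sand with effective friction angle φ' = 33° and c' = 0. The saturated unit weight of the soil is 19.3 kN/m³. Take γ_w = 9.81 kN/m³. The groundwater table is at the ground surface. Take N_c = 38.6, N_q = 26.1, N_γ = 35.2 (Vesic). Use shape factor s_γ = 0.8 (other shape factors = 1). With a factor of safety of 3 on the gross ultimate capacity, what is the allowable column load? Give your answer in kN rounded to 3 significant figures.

P_all ≈ 6550 kN

Water table at ground surface, so effective unit weight γ' = 19.3 − 9.81 = 9.49 kN/m³ is used throughout; overburden q = 9.49 × 2.8 = 26.572 kPa; the same γ' applies in the ½γBN_γ term.
Surcharge term q·N_q = 26.572 × 26.1 = 693.53 kPa; self-weight term 0.5·γ·B·N_γ·s_γ = 0.5 × 9.49 × 4 × 35.2 × 0.8 = 534.48 kPa.
q_ult = 693.53 + 534.48 = 1228 kPa.
Gross allowable pressure q_all = 1228 / 3 = 409.34 kPa.
Footing area = 16 m², so allowable column load = 409.34 × 16 = 6549.4 kN.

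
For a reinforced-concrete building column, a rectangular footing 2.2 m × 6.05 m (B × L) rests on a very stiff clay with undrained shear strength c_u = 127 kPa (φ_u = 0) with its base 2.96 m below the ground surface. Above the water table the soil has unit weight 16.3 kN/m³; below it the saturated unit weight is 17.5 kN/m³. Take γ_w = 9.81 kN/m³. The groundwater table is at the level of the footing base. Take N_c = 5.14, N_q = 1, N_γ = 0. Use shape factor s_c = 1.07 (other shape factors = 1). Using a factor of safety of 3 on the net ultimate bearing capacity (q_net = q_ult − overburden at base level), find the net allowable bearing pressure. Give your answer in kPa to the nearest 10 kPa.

q = γ·D_f = 16.3 × 2.96 = 48.248 kPa.
c·N_c·s_c = 127 × 5.14 × 1.07 = 698.47 kPa
q·N_q = 48.248 × 1 = 48.248 kPa
q_ult = 698.47 + 48.248 = 746.72 kPa.
q_net = 746.72 − 48.248 = 698.47 kPa.
q_all(net) = 698.47 / 3 = 232.82 kPa.

q_all(net) ≈ 230 kPa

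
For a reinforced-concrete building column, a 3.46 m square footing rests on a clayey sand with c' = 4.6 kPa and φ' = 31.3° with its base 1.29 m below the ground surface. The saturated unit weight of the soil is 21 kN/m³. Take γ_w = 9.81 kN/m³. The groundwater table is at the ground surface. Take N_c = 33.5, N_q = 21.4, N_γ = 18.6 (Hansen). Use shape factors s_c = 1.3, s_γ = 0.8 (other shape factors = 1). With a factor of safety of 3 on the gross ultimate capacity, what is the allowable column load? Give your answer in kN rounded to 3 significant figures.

With the water table at the surface the whole profile is submerged: γ' = 21 − 9.81 = 11.19 kN/m³, so q = γ'·D_f = 14.435 kPa; the same γ' applies in the ½γBN_γ term.
q_ult = c·N_c·s_c + q·N_q + 0.5·γ·B·N_γ·s_γ
     = 4.6 × 33.5 × 1.3 + 14.435 × 21.4 + 0.5 × 11.19 × 3.46 × 18.6 × 0.8
     = 200.33 + 308.91 + 288.06 = 797.3 kPa.
Gross allowable pressure q_all = 797.3 / 3 = 265.77 kPa.
Footing area = 11.9716 m², so allowable column load = 265.77 × 11.9716 = 3181.6 kN.

P_all ≈ 3180 kN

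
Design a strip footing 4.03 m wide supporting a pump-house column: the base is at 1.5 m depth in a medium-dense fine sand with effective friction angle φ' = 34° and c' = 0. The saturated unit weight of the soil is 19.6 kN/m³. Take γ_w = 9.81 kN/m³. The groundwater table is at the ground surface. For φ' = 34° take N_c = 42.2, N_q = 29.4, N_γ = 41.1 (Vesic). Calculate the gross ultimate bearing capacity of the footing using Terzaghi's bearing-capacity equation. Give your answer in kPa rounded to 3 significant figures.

With the water table at the surface the whole profile is submerged: γ' = 19.6 − 9.81 = 9.79 kN/m³, so q = γ'·D_f = 14.685 kPa; the same γ' applies in the ½γBN_γ term.
q_ult = q·N_q + 0.5·γ·B·N_γ
     = 14.685 × 29.4 + 0.5 × 9.79 × 4.03 × 41.1
     = 431.74 + 810.77 = 1242.5 kPa.

q_ult ≈ 1240 kPa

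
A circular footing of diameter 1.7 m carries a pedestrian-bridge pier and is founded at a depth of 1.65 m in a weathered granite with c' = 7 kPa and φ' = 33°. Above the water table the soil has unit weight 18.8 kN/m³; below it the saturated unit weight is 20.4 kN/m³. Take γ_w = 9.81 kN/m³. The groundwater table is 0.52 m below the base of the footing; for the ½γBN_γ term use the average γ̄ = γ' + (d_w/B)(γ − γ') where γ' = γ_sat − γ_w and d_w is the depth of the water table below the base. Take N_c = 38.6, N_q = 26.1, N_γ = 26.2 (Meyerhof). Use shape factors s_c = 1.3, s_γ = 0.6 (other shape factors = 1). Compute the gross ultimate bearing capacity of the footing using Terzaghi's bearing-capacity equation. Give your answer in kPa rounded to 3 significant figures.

q_ult ≈ 1340 kPa

q = γ·D_f = 18.8 × 1.65 = 31.02 kPa.
γ' = 10.59 kN/m³; averaging over the depth B below the base, γ̄ = γ' + (d_w/B)(γ − γ') = 13.101 kN/m³.
c·N_c·s_c = 7 × 38.6 × 1.3 = 351.26 kPa
q·N_q = 31.02 × 26.1 = 809.62 kPa
0.5·γ·B·N_γ·s_γ = 0.5 × 13.101 × 1.7 × 26.2 × 0.6 = 175.06 kPa
q_ult = 351.26 + 809.62 + 175.06 = 1335.9 kPa.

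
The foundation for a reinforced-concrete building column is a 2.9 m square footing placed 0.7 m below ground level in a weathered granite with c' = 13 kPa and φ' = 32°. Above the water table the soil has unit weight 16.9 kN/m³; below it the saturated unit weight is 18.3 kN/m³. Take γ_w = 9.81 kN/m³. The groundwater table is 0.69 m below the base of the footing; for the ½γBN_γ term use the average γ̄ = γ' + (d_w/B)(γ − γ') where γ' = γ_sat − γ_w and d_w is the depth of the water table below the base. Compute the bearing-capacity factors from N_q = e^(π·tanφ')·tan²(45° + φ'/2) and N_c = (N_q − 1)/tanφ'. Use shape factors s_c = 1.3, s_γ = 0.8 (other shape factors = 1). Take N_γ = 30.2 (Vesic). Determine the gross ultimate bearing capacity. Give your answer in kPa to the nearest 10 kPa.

q_ult ≈ 1240 kPa

tan32° = 0.6249, so N_q = e^(π×0.6249)·tan²(61°) = 7.121 × 3.255 = 23.18.
N_c = (23.18 − 1)/tan32° = 35.49.
q = γ·D_f = 16.9 × 0.7 = 11.83 kPa.
γ' = 8.49 kN/m³; averaging over the depth B below the base, γ̄ = γ' + (d_w/B)(γ − γ') = 10.491 kN/m³.
c·N_c·s_c = 13 × 35.49 × 1.3 = 599.79 kPa
q·N_q = 11.83 × 23.177 = 274.18 kPa
0.5·γ·B·N_γ·s_γ = 0.5 × 10.491 × 2.9 × 30.2 × 0.8 = 367.52 kPa
q_ult = 599.79 + 274.18 + 367.52 = 1241.5 kPa.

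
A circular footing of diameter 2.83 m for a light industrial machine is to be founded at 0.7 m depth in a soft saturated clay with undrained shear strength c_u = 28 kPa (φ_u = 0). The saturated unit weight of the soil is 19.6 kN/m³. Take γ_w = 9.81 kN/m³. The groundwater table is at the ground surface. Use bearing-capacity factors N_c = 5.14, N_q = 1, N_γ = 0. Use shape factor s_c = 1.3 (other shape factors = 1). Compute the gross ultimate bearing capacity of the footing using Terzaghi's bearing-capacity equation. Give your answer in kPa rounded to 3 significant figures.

q_ult ≈ 194 kPa

Water table at ground surface, so effective unit weight γ' = 19.6 − 9.81 = 9.79 kN/m³ is used throughout; overburden q = 9.79 × 0.7 = 6.853 kPa.
Cohesion term c·N_c·s_c = 28 × 5.14 × 1.3 = 187.1 kPa; surcharge term q·N_q = 6.853 × 1 = 6.853 kPa.
q_ult = 187.1 + 6.853 = 193.95 kPa.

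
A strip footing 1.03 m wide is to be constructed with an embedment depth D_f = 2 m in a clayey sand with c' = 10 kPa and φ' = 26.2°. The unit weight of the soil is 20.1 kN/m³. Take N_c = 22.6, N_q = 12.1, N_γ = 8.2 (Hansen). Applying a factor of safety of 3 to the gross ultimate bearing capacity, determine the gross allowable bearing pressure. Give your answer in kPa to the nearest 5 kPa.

q_all ≈ 265 kPa

Effective surcharge at the founding depth q = γ·D_f = 20.1 × 2 = 40.2 kPa.
q_ult = c·N_c + q·N_q + 0.5·γ·B·N_γ
     = 10 × 22.6 + 40.2 × 12.1 + 0.5 × 20.1 × 1.03 × 8.2
     = 226 + 486.42 + 84.882 = 797.3 kPa.
q_all = q_ult / FS = 797.3 / 3 = 265.77 kPa.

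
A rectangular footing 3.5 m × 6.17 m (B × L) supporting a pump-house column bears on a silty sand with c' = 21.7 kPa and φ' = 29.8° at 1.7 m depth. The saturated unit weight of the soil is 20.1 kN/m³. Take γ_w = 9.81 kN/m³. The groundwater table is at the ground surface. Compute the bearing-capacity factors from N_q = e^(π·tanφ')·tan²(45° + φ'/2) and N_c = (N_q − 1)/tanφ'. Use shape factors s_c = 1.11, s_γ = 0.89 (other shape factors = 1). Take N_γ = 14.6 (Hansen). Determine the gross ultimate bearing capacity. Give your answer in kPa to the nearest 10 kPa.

q_ult ≈ 1260 kPa

tan29.8° = 0.5727, so N_q = e^(π×0.5727)·tan²(59.9°) = 6.045 × 2.976 = 17.99.
N_c = (17.99 − 1)/tan29.8° = 29.66.
Water table at ground surface, so effective unit weight γ' = 20.1 − 9.81 = 10.29 kN/m³ is used throughout; overburden q = 10.29 × 1.7 = 17.493 kPa; the same γ' applies in the ½γBN_γ term.
Cohesion term c·N_c·s_c = 21.7 × 29.665 × 1.11 = 714.53 kPa; surcharge term q·N_q = 17.493 × 17.989 = 314.68 kPa; self-weight term 0.5·γ·B·N_γ·s_γ = 0.5 × 10.29 × 3.5 × 14.6 × 0.89 = 233.99 kPa.
q_ult = 714.53 + 314.68 + 233.99 = 1263.2 kPa.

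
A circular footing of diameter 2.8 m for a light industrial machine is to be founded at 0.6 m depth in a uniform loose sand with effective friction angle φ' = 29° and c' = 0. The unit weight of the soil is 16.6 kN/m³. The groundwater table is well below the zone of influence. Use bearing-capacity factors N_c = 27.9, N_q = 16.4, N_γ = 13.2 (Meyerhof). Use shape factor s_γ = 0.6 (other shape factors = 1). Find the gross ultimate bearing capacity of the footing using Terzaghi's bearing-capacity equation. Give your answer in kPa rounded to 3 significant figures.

q = γ·D_f = 16.6 × 0.6 = 9.96 kPa.
q·N_q = 9.96 × 16.4 = 163.34 kPa
0.5·γ·B·N_γ·s_γ = 0.5 × 16.6 × 2.8 × 13.2 × 0.6 = 184.06 kPa
q_ult = 163.34 + 184.06 = 347.4 kPa.

q_ult ≈ 347 kPa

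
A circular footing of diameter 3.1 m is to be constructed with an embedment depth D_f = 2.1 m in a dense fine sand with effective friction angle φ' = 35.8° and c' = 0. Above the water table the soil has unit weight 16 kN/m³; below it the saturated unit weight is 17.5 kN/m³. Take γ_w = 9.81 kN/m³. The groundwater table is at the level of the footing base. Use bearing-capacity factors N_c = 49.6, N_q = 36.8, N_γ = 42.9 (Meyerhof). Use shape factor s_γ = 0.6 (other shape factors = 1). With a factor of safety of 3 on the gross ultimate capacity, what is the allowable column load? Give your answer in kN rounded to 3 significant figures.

P_all ≈ 3880 kN

Overburden at base level: q = 16 × 2.1 = 33.6 kPa.
Below the base the soil is submerged, so the ½γBN_γ term uses γ' = 17.5 − 9.81 = 7.69 kN/m³.
Surcharge term q·N_q = 33.6 × 36.8 = 1236.5 kPa; self-weight term 0.5·γ·B·N_γ·s_γ = 0.5 × 7.69 × 3.1 × 42.9 × 0.6 = 306.81 kPa.
q_ult = 1236.5 + 306.81 = 1543.3 kPa.
Gross allowable pressure q_all = 1543.3 / 3 = 514.43 kPa.
Footing area = 7.5477 m², so allowable column load = 514.43 × 7.5477 = 3882.8 kN.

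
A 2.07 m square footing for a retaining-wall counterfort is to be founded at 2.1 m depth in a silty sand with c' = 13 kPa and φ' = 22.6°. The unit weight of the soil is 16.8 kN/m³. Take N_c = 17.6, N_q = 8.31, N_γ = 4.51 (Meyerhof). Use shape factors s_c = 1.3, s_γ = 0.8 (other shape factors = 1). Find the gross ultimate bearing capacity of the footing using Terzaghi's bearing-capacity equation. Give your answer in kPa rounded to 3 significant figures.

q_ult ≈ 653 kPa

Effective surcharge at the founding depth q = γ·D_f = 16.8 × 2.1 = 35.28 kPa.
q_ult = c·N_c·s_c + q·N_q + 0.5·γ·B·N_γ·s_γ
     = 13 × 17.6 × 1.3 + 35.28 × 8.31 + 0.5 × 16.8 × 2.07 × 4.51 × 0.8
     = 297.44 + 293.18 + 62.736 = 653.35 kPa.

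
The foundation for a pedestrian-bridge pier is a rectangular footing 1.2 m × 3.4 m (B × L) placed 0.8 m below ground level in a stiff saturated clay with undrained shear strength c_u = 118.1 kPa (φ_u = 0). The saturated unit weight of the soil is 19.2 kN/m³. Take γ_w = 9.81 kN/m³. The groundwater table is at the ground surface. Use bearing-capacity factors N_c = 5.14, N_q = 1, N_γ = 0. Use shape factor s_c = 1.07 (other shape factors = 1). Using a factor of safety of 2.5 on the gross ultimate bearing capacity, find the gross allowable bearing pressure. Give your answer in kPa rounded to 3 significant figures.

q_all ≈ 263 kPa

With the water table at the surface the whole profile is submerged: γ' = 19.2 − 9.81 = 9.39 kN/m³, so q = γ'·D_f = 7.512 kPa.
q_ult = c·N_c·s_c + q·N_q
     = 118.1 × 5.14 × 1.07 + 7.512 × 1
     = 649.53 + 7.512 = 657.04 kPa.
q_all = 657.04 / 2.5 = 262.82 kPa.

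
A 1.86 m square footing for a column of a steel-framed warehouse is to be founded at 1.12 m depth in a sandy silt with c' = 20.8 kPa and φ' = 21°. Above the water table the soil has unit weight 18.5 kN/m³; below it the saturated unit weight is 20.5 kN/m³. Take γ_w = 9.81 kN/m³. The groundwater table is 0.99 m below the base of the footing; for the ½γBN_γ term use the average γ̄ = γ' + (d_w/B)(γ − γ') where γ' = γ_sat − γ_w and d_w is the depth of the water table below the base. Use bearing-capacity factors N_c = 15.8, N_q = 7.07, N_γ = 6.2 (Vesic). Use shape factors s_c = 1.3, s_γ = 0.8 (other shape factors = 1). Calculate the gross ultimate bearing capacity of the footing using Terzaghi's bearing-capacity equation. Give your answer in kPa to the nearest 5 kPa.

Overburden at base level: q = 18.5 × 1.12 = 20.72 kPa.
The water table is 0.99 m below the base (< B = 1.86 m), so the ½γBN_γ term uses γ̄ = γ' + (d_w/B)(γ − γ') = 10.69 + (0.99/1.86)(18.5 − 10.69) = 14.847 kN/m³.
Cohesion term c·N_c·s_c = 20.8 × 15.8 × 1.3 = 427.23 kPa; surcharge term q·N_q = 20.72 × 7.07 = 146.49 kPa; self-weight term 0.5·γ·B·N_γ·s_γ = 0.5 × 14.847 × 1.86 × 6.2 × 0.8 = 68.486 kPa.
q_ult = 427.23 + 146.49 + 68.486 = 642.21 kPa.

q_ult ≈ 640 kPa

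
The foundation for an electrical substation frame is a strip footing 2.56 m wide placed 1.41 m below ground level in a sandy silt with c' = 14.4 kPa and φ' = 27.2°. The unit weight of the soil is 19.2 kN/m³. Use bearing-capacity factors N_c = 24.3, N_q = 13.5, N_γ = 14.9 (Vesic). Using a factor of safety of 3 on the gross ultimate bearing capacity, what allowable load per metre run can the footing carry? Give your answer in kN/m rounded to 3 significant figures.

q = γ·D_f = 19.2 × 1.41 = 27.072 kPa.
c·N_c = 14.4 × 24.3 = 349.92 kPa
q·N_q = 27.072 × 13.5 = 365.47 kPa
0.5·γ·B·N_γ = 0.5 × 19.2 × 2.56 × 14.9 = 366.18 kPa
q_ult = 349.92 + 365.47 + 366.18 = 1081.6 kPa.
Gross allowable pressure q_all = 1081.6 / 3 = 360.52 kPa.
Allowable wall load = q_all × B = 360.52 × 2.56 = 922.94 kN per metre run.

≈ 923 kN/m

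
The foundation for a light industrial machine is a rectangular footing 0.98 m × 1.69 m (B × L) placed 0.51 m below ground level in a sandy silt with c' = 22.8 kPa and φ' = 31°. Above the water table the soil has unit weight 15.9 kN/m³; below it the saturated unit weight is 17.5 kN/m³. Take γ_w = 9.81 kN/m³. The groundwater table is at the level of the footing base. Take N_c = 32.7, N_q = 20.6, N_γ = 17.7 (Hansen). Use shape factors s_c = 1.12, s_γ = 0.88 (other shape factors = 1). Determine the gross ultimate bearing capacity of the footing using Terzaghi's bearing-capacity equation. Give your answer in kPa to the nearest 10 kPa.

Overburden at base level: q = 15.9 × 0.51 = 8.109 kPa.
Below the base the soil is submerged, so the ½γBN_γ term uses γ' = 17.5 − 9.81 = 7.69 kN/m³.
Cohesion term c·N_c·s_c = 22.8 × 32.7 × 1.12 = 835.03 kPa; surcharge term q·N_q = 8.109 × 20.6 = 167.05 kPa; self-weight term 0.5·γ·B·N_γ·s_γ = 0.5 × 7.69 × 0.98 × 17.7 × 0.88 = 58.692 kPa.
q_ult = 835.03 + 167.05 + 58.692 = 1060.8 kPa.

q_ult ≈ 1060 kPa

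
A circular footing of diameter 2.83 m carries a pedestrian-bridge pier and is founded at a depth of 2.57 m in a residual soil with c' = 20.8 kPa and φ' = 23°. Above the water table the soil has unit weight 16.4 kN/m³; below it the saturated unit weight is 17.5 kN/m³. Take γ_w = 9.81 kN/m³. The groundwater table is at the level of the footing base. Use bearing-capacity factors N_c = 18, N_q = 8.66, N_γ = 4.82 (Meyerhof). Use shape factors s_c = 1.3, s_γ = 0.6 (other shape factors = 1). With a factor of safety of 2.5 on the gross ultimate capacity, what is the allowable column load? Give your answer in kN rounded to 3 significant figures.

P_all ≈ 2220 kN

q = γ·D_f = 16.4 × 2.57 = 42.148 kPa.
For the ½γBN_γ term take γ' = 17.5 − 9.81 = 7.69 kN/m³ (soil below base is submerged).
c·N_c·s_c = 20.8 × 18 × 1.3 = 486.72 kPa
q·N_q = 42.148 × 8.66 = 365 kPa
0.5·γ·B·N_γ·s_γ = 0.5 × 7.69 × 2.83 × 4.82 × 0.6 = 31.469 kPa
q_ult = 486.72 + 365 + 31.469 = 883.19 kPa.
Gross allowable pressure q_all = 883.19 / 2.5 = 353.28 kPa.
Footing area = 6.2902 m², so allowable column load = 353.28 × 6.2902 = 2222.2 kN.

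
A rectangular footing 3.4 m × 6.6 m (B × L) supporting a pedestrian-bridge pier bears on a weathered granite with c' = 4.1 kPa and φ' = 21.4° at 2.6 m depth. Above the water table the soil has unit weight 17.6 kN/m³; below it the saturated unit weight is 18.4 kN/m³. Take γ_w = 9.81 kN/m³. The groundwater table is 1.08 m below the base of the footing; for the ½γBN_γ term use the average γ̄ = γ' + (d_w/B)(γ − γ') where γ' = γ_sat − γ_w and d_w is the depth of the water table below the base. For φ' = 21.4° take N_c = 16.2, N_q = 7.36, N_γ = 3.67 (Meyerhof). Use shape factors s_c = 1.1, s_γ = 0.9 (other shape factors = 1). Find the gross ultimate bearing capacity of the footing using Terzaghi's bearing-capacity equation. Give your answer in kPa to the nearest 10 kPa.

q_ult ≈ 470 kPa

Effective surcharge at the founding depth q = γ·D_f = 17.6 × 2.6 = 45.76 kPa.
With d_w = 1.08 m < B, γ̄ = 8.59 + (1.08/3.4) × (17.6 − 8.59) = 11.452 kN/m³.
q_ult = c·N_c·s_c + q·N_q + 0.5·γ·B·N_γ·s_γ
     = 4.1 × 16.2 × 1.1 + 45.76 × 7.36 + 0.5 × 11.452 × 3.4 × 3.67 × 0.9
     = 73.062 + 336.79 + 64.304 = 474.16 kPa.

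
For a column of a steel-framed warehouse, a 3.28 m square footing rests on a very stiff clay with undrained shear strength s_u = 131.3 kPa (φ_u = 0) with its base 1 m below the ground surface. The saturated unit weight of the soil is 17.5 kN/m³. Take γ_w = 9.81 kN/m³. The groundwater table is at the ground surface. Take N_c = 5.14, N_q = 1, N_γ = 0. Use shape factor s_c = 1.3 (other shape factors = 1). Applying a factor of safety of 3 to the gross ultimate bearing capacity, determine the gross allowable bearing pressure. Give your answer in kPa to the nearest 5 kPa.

γ' = 17.5 − 9.81 = 7.69 kN/m³ (submerged throughout). q = 7.69 × 1 = 7.69 kPa.
c·N_c·s_c = 131.3 × 5.14 × 1.3 = 877.35 kPa
q·N_q = 7.69 × 1 = 7.69 kPa
q_ult = 877.35 + 7.69 = 885.04 kPa.
q_all = q_ult / FS = 885.04 / 3 = 295.01 kPa.

q_all ≈ 295 kPa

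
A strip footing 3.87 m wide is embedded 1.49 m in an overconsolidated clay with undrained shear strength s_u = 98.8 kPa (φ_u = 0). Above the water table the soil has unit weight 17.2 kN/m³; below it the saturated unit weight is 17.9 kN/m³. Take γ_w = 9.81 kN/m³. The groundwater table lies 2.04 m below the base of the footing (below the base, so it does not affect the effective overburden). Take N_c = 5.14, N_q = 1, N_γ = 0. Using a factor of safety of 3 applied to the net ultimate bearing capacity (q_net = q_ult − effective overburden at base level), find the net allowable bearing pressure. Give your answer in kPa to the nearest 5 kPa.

Overburden at base level: q = 17.2 × 1.49 = 25.628 kPa.
Cohesion term c·N_c = 98.8 × 5.14 = 507.83 kPa; surcharge term q·N_q = 25.628 × 1 = 25.628 kPa.
q_ult = 507.83 + 25.628 = 533.46 kPa.
Net ultimate: q_net = 533.46 − 25.628 = 507.83 kPa.
q_all(net) = 507.83 / 3 = 169.28 kPa.

q_all(net) ≈ 170 kPa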